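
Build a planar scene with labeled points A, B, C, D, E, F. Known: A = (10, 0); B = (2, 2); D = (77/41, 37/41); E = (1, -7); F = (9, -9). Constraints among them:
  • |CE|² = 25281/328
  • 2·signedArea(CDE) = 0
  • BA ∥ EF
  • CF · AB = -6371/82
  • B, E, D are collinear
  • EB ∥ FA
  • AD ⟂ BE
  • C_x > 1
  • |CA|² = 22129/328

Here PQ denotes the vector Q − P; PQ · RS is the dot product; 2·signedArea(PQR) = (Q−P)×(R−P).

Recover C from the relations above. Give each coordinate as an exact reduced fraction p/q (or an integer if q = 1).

1. C_x = 323/164  [2·signedArea(CDE) = 0 ∩ CF · AB = -6371/82]
2. C_y = 283/164  [2·signedArea(CDE) = 0 ∩ CF · AB = -6371/82]
   → C = (323/164, 283/164)

C = (323/164, 283/164)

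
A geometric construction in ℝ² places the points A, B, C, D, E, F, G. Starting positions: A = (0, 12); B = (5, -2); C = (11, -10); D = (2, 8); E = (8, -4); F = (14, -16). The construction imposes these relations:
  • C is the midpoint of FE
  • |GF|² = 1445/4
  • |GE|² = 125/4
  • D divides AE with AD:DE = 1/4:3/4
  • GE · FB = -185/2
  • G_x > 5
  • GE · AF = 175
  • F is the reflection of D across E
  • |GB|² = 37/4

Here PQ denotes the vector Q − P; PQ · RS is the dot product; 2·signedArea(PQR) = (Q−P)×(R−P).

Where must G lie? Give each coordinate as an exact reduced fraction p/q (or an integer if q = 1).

G = (11/2, 1)

1. G_x = 11/2  [GE · FB = -185/2 ∩ GE · AF = 175]
2. G_y = 1  [GE · FB = -185/2 ∩ GE · AF = 175]
   → G = (11/2, 1)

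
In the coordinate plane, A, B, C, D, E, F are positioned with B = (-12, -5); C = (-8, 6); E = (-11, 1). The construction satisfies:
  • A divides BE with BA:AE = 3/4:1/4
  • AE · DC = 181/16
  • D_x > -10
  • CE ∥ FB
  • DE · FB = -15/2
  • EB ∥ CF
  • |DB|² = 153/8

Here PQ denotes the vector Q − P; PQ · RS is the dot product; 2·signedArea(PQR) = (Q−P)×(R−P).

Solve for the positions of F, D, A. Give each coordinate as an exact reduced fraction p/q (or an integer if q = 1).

A = (-45/4, -1/2)
D = (-39/4, -5/4)
F = (-9, 0)

1. F_x = -9  [CE ∥ FB ∩ EB ∥ CF]
2. F_y = 0  [CE ∥ FB ∩ EB ∥ CF]
   → F = (-9, 0)
3. D_x = -39/4  [line 3·x + 5·y + 71/2 = 0 ∩ |DB|² = 153/8]
4. D_y = -5/4  [line 3·x + 5·y + 71/2 = 0 ∩ |DB|² = 153/8]
   → D = (-39/4, -5/4)
5. A_x = -45/4  [A divides BE with BA:AE = 3/4:1/4]
6. A_y = -1/2  [A divides BE with BA:AE = 3/4:1/4]
   → A = (-45/4, -1/2)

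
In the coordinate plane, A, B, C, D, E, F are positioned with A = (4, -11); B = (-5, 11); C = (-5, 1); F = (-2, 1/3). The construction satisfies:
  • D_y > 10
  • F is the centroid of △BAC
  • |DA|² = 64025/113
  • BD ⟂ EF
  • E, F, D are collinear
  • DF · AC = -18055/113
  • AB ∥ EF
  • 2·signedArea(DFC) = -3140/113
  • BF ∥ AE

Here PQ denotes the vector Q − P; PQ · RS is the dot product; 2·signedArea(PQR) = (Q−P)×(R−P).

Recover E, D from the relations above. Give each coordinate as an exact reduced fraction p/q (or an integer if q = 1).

D = (-697/113, 1189/113)
E = (7, -65/3)

1. E_x = 7  [AB ∥ EF ∩ BF ∥ AE]
2. E_y = -65/3  [AB ∥ EF ∩ BF ∥ AE]
   → E = (7, -65/3)
3. D_x = -697/113  [E, F, D are collinear ∩ BD ⟂ EF]
4. D_y = 1189/113  [E, F, D are collinear ∩ BD ⟂ EF]
   → D = (-697/113, 1189/113)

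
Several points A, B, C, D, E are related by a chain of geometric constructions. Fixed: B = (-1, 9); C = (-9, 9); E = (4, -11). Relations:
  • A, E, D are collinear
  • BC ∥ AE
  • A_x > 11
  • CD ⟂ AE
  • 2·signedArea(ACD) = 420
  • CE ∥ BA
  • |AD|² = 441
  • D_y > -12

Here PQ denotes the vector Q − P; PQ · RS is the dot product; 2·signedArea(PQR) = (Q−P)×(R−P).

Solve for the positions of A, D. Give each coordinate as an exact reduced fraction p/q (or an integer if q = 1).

1. A_x = 12  [BC ∥ AE ∩ CE ∥ BA]
2. A_y = -11  [BC ∥ AE ∩ CE ∥ BA]
   → A = (12, -11)
3. D_x = -9  [A, E, D are collinear ∩ CD ⟂ AE]
4. D_y = -11  [A, E, D are collinear ∩ CD ⟂ AE]
   → D = (-9, -11)

A = (12, -11)
D = (-9, -11)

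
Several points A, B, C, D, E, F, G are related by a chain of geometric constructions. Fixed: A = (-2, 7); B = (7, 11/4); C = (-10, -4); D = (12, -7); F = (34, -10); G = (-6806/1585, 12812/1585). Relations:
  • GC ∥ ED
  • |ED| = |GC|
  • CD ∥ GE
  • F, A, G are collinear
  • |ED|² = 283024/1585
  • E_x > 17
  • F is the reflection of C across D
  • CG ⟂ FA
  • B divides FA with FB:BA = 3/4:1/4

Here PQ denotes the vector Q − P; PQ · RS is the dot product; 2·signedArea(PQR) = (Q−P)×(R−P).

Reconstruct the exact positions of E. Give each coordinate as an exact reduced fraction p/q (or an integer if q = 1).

E = (28064/1585, 8057/1585)

1. E_x = 28064/1585  [GC ∥ ED ∩ CD ∥ GE]
2. E_y = 8057/1585  [GC ∥ ED ∩ CD ∥ GE]
   → E = (28064/1585, 8057/1585)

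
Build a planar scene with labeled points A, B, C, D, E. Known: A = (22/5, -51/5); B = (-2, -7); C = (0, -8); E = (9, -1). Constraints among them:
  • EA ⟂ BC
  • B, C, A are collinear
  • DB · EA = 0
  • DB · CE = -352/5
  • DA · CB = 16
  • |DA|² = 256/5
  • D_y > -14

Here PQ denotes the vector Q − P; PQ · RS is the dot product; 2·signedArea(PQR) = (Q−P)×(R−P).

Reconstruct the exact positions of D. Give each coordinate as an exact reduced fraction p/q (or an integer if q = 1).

1. D_x = 54/5  [DB · EA = 0 ∩ DA · CB = 16]
2. D_y = -67/5  [DB · EA = 0 ∩ DA · CB = 16]
   → D = (54/5, -67/5)

D = (54/5, -67/5)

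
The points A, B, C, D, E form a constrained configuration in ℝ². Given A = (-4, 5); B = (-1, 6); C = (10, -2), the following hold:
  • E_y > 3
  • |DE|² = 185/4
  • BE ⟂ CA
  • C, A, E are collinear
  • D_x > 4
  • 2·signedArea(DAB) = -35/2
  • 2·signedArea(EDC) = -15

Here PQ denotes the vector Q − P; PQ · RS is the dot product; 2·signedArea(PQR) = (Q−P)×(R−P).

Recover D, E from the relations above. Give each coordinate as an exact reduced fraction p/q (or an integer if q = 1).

D = (9/2, 2)
E = (-2, 4)

1. E_x = -2  [C, A, E are collinear ∩ BE ⟂ CA]
2. E_y = 4  [C, A, E are collinear ∩ BE ⟂ CA]
   → E = (-2, 4)
3. D_x = 9/2  [2·signedArea(DAB) = -35/2 ∩ 2·signedArea(EDC) = -15]
4. D_y = 2  [2·signedArea(DAB) = -35/2 ∩ 2·signedArea(EDC) = -15]
   → D = (9/2, 2)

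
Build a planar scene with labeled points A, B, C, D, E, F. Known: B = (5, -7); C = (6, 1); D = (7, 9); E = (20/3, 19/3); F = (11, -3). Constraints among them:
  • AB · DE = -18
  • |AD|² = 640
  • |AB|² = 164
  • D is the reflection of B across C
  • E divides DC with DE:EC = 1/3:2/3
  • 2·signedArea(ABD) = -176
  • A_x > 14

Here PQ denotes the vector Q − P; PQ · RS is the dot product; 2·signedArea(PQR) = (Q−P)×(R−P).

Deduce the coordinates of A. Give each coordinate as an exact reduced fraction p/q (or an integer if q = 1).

1. A_x = 15  [2·signedArea(ABD) = -176 ∩ AB · DE = -18]
2. A_y = -15  [2·signedArea(ABD) = -176 ∩ AB · DE = -18]
   → A = (15, -15)

A = (15, -15)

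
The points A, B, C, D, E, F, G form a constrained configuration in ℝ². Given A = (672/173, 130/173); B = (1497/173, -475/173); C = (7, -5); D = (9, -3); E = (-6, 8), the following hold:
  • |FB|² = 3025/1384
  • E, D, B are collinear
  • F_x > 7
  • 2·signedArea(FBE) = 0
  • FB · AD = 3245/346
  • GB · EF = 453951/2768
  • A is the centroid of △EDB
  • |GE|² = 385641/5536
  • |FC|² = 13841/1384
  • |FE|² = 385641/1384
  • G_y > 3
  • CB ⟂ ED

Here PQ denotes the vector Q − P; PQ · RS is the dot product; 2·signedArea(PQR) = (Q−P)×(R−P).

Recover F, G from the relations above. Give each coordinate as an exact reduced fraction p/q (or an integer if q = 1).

F = (5163/692, -1295/692)
G = (1011/1384, 4241/1384)

1. F_x = 5163/692  [2·signedArea(FBE) = 0 ∩ FB · AD = 3245/346]
2. F_y = -1295/692  [2·signedArea(FBE) = 0 ∩ FB · AD = 3245/346]
   → F = (5163/692, -1295/692)
3. G_x = 1011/1384  [line -9315/692·x + 6831/692·y + -56511/2768 = 0 ∩ |GE|² = 385641/5536]
4. G_y = 4241/1384  [line -9315/692·x + 6831/692·y + -56511/2768 = 0 ∩ |GE|² = 385641/5536]
   → G = (1011/1384, 4241/1384)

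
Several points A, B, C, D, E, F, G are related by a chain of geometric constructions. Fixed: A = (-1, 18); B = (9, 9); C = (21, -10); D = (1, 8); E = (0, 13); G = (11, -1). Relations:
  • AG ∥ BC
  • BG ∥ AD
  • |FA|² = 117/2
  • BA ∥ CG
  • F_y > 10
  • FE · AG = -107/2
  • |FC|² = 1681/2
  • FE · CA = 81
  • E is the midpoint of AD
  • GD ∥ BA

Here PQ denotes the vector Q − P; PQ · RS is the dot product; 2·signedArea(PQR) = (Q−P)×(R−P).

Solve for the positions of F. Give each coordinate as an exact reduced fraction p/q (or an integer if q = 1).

1. F_x = 1/2  [FE · CA = 81 ∩ FE · AG = -107/2]
2. F_y = 21/2  [FE · CA = 81 ∩ FE · AG = -107/2]
   → F = (1/2, 21/2)

F = (1/2, 21/2)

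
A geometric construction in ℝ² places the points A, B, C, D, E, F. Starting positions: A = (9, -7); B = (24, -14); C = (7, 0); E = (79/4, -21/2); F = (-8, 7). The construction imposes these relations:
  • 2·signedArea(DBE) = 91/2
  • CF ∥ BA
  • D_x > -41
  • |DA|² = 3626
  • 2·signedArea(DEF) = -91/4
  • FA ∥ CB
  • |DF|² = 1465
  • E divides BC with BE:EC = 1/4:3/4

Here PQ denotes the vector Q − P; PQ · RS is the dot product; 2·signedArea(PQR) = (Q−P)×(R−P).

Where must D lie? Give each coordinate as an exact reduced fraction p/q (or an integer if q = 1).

D = (-40, 28)

1. D_x = -40  [2·signedArea(DBE) = 91/2 ∩ 2·signedArea(DEF) = -91/4]
2. D_y = 28  [2·signedArea(DBE) = 91/2 ∩ 2·signedArea(DEF) = -91/4]
   → D = (-40, 28)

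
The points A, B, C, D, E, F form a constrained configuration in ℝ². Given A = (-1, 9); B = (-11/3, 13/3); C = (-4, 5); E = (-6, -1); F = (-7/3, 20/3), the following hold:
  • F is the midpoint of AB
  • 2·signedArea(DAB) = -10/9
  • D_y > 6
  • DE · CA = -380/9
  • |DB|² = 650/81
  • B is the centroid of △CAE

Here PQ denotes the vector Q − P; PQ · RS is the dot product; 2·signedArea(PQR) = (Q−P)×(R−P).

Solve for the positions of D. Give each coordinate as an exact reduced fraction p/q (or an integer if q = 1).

D = (-22/9, 62/9)

1. D_x = -22/9  [2·signedArea(DAB) = -10/9 ∩ DE · CA = -380/9]
2. D_y = 62/9  [2·signedArea(DAB) = -10/9 ∩ DE · CA = -380/9]
   → D = (-22/9, 62/9)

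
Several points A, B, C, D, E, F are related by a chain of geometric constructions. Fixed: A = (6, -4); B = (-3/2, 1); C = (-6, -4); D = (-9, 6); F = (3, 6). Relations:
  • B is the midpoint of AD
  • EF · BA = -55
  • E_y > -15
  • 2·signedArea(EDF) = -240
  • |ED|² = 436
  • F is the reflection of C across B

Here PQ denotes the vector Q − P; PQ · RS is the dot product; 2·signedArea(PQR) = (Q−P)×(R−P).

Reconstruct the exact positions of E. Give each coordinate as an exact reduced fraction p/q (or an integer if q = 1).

1. E_x = -3  [EF · BA = -55 ∩ 2·signedArea(EDF) = -240]
2. E_y = -14  [EF · BA = -55 ∩ 2·signedArea(EDF) = -240]
   → E = (-3, -14)

E = (-3, -14)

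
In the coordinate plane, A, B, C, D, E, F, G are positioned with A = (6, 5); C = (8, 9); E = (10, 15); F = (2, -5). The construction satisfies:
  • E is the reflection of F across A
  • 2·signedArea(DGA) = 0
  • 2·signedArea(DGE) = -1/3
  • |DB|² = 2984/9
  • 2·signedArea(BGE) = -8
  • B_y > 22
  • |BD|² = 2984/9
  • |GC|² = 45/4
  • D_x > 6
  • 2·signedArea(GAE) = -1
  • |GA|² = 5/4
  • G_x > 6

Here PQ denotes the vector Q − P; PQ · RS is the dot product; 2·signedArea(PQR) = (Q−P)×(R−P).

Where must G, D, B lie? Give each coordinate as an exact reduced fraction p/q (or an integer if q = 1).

1. G_x = 13/2  [line -10·x + 4·y + 41 = 0 ∩ |GA|² = 5/4]
2. G_y = 6  [line -10·x + 4·y + 41 = 0 ∩ |GA|² = 5/4]
   → G = (13/2, 6)
3. D_x = 20/3  [2·signedArea(DGA) = 0 ∩ 2·signedArea(DGE) = -1/3]
4. D_y = 19/3  [2·signedArea(DGA) = 0 ∩ 2·signedArea(DGE) = -1/3]
   → D = (20/3, 19/3)
5. B_x = 14  [line -9·x + 7/2·y + 91/2 = 0 ∩ |DB|² = 2984/9]
6. B_y = 23  [line -9·x + 7/2·y + 91/2 = 0 ∩ |DB|² = 2984/9]
   → B = (14, 23)

B = (14, 23)
D = (20/3, 19/3)
G = (13/2, 6)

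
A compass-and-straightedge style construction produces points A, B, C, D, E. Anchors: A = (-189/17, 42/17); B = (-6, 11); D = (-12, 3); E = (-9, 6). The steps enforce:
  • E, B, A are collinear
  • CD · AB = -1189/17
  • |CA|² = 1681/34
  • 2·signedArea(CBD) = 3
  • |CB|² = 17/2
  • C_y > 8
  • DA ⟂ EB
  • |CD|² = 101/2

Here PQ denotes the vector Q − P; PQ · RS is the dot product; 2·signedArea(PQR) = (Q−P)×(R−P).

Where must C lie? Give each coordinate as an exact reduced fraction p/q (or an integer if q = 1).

1. C_x = -15/2  [2·signedArea(CBD) = 3 ∩ CD · AB = -1189/17]
2. C_y = 17/2  [2·signedArea(CBD) = 3 ∩ CD · AB = -1189/17]
   → C = (-15/2, 17/2)

C = (-15/2, 17/2)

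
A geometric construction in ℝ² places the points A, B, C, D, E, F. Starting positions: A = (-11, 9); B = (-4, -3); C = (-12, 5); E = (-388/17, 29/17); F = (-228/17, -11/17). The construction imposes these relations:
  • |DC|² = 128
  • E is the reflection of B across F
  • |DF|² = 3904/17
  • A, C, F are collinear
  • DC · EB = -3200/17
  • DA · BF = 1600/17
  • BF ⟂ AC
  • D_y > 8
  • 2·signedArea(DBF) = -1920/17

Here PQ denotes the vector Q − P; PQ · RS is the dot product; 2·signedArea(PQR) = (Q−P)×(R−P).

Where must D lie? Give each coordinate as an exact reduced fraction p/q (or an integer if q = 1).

D = (-20/17, 141/17)

1. D_x = -20/17  [2·signedArea(DBF) = -1920/17 ∩ DC · EB = -3200/17]
2. D_y = 141/17  [2·signedArea(DBF) = -1920/17 ∩ DC · EB = -3200/17]
   → D = (-20/17, 141/17)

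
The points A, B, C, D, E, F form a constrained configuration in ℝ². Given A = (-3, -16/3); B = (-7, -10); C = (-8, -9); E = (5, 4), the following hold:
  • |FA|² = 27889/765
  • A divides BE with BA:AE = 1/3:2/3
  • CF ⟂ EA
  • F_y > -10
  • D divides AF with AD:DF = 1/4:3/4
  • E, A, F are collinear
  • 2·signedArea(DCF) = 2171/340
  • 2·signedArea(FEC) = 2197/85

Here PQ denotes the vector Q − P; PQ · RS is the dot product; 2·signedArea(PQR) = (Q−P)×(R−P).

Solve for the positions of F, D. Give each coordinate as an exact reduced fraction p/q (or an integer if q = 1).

D = (-677/170, -2203/340)
F = (-589/85, -843/85)

1. F_x = -589/85  [E, A, F are collinear ∩ CF ⟂ EA]
2. F_y = -843/85  [E, A, F are collinear ∩ CF ⟂ EA]
   → F = (-589/85, -843/85)
3. D_x = -677/170  [D divides AF with AD:DF = 1/4:3/4]
4. D_y = -2203/340  [D divides AF with AD:DF = 1/4:3/4]
   → D = (-677/170, -2203/340)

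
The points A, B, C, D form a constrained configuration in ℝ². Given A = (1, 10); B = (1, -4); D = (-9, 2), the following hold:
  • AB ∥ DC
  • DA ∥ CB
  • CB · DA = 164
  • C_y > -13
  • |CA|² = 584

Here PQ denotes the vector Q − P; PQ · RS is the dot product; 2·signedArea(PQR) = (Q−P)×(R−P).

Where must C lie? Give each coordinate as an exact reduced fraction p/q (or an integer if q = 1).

1. C_x = -9  [DA ∥ CB ∩ AB ∥ DC]
2. C_y = -12  [DA ∥ CB ∩ AB ∥ DC]
   → C = (-9, -12)

C = (-9, -12)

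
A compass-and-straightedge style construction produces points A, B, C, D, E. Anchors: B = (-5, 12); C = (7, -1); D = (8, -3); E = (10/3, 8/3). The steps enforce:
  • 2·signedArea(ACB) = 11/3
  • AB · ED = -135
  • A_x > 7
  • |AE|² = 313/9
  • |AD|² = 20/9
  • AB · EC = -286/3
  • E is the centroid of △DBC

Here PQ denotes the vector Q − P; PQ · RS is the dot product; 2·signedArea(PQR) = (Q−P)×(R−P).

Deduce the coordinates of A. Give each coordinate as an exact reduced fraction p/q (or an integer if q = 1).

A = (22/3, -5/3)

1. A_x = 22/3  [AB · EC = -286/3 ∩ 2·signedArea(ACB) = 11/3]
2. A_y = -5/3  [AB · EC = -286/3 ∩ 2·signedArea(ACB) = 11/3]
   → A = (22/3, -5/3)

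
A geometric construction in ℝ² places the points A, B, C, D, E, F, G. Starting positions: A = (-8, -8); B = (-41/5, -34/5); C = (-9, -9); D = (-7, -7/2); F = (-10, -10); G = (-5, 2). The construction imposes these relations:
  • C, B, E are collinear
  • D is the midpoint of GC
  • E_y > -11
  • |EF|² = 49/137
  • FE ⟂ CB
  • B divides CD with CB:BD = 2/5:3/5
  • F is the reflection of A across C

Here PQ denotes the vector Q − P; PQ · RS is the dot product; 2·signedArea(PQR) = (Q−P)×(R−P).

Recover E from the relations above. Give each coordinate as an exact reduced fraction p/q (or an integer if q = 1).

1. E_x = -1293/137  [C, B, E are collinear ∩ FE ⟂ CB]
2. E_y = -1398/137  [C, B, E are collinear ∩ FE ⟂ CB]
   → E = (-1293/137, -1398/137)

E = (-1293/137, -1398/137)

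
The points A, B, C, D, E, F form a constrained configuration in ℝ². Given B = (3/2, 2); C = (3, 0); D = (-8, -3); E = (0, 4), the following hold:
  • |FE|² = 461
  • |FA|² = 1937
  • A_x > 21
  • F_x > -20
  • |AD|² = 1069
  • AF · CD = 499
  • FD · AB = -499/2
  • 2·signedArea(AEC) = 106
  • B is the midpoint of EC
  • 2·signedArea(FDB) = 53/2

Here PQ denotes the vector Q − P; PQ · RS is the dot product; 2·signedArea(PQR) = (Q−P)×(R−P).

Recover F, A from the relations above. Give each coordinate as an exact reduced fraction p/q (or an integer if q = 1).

1. A_x = 22  [line 4·x + 3·y + -118 = 0 ∩ |AD|² = 1069]
2. A_y = 10  [line 4·x + 3·y + -118 = 0 ∩ |AD|² = 1069]
   → A = (22, 10)
3. F_x = -19  [2·signedArea(FDB) = 53/2 ∩ FD · AB = -499/2]
4. F_y = -6  [2·signedArea(FDB) = 53/2 ∩ FD · AB = -499/2]
   → F = (-19, -6)

A = (22, 10)
F = (-19, -6)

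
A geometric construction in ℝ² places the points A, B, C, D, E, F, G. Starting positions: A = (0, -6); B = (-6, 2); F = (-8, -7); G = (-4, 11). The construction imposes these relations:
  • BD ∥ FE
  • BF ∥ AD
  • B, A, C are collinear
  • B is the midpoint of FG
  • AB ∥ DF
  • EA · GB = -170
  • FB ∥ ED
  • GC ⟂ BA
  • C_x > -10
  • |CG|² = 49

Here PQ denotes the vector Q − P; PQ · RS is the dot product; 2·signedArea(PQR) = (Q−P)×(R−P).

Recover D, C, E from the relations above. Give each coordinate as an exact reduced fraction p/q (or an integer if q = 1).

C = (-48/5, 34/5)
D = (-2, -15)
E = (-4, -24)

1. D_x = -2  [AB ∥ DF ∩ BF ∥ AD]
2. D_y = -15  [AB ∥ DF ∩ BF ∥ AD]
   → D = (-2, -15)
3. C_x = -48/5  [B, A, C are collinear ∩ GC ⟂ BA]
4. C_y = 34/5  [B, A, C are collinear ∩ GC ⟂ BA]
   → C = (-48/5, 34/5)
5. E_x = -4  [FB ∥ ED ∩ BD ∥ FE]
6. E_y = -24  [FB ∥ ED ∩ BD ∥ FE]
   → E = (-4, -24)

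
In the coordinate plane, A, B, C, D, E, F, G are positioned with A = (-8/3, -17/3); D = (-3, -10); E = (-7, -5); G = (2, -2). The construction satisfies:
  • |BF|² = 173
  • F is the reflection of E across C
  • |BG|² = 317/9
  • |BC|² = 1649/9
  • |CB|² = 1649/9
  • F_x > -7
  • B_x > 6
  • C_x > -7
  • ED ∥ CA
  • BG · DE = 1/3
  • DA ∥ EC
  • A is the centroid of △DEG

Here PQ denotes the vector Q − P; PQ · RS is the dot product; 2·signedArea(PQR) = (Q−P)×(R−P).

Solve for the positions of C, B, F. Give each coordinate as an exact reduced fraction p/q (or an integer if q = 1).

B = (20/3, 5/3)
C = (-20/3, -2/3)
F = (-19/3, 11/3)

1. C_x = -20/3  [ED ∥ CA ∩ DA ∥ EC]
2. C_y = -2/3  [ED ∥ CA ∩ DA ∥ EC]
   → C = (-20/3, -2/3)
3. B_x = 20/3  [line 4·x + -5·y + -55/3 = 0 ∩ |BC|² = 1649/9]
4. B_y = 5/3  [line 4·x + -5·y + -55/3 = 0 ∩ |BC|² = 1649/9]
   → B = (20/3, 5/3)
5. F_x = -19/3  [F is the reflection of E across C]
6. F_y = 11/3  [F is the reflection of E across C]
   → F = (-19/3, 11/3)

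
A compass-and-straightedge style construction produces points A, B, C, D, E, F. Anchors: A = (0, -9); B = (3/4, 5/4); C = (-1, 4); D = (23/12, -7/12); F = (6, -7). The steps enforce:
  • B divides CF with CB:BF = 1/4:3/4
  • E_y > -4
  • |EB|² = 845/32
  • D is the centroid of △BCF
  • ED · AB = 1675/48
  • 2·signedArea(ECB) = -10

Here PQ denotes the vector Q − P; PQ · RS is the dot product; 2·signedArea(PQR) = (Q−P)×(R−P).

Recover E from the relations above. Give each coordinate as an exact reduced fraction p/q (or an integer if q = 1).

1. E_x = 3/8  [ED · AB = 1675/48 ∩ 2·signedArea(ECB) = -10]
2. E_y = -31/8  [ED · AB = 1675/48 ∩ 2·signedArea(ECB) = -10]
   → E = (3/8, -31/8)

E = (3/8, -31/8)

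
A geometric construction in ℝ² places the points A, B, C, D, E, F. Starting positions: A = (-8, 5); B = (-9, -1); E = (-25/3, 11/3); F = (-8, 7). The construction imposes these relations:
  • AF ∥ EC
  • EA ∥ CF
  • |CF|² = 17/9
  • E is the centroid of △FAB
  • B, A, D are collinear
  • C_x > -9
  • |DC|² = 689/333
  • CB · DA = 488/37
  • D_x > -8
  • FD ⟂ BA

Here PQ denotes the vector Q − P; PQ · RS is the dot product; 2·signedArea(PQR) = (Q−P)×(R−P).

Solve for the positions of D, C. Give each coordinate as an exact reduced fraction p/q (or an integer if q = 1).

C = (-25/3, 17/3)
D = (-284/37, 257/37)

1. D_x = -284/37  [B, A, D are collinear ∩ FD ⟂ BA]
2. D_y = 257/37  [B, A, D are collinear ∩ FD ⟂ BA]
   → D = (-284/37, 257/37)
3. C_x = -25/3  [EA ∥ CF ∩ AF ∥ EC]
4. C_y = 17/3  [EA ∥ CF ∩ AF ∥ EC]
   → C = (-25/3, 17/3)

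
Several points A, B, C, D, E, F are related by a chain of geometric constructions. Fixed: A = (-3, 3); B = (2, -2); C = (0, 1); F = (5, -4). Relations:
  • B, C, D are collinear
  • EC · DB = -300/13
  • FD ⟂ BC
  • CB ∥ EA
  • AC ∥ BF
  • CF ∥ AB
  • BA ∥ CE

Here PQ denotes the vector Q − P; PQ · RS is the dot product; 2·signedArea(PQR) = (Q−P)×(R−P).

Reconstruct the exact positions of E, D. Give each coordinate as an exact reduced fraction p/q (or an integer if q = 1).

D = (50/13, -62/13)
E = (-5, 6)

1. E_x = -5  [CB ∥ EA ∩ BA ∥ CE]
2. E_y = 6  [CB ∥ EA ∩ BA ∥ CE]
   → E = (-5, 6)
3. D_x = 50/13  [B, C, D are collinear ∩ FD ⟂ BC]
4. D_y = -62/13  [B, C, D are collinear ∩ FD ⟂ BC]
   → D = (50/13, -62/13)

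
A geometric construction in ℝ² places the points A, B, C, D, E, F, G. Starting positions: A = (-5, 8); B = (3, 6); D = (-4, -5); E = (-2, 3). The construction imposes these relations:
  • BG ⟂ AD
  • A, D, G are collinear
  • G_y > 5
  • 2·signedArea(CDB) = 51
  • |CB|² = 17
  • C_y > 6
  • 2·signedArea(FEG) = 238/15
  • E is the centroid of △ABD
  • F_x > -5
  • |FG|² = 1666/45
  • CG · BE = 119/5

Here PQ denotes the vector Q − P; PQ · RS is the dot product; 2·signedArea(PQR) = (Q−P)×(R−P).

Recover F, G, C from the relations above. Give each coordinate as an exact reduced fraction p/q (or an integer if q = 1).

1. G_x = -24/5  [A, D, G are collinear ∩ BG ⟂ AD]
2. G_y = 27/5  [A, D, G are collinear ∩ BG ⟂ AD]
   → G = (-24/5, 27/5)
3. C_x = -1  [CG · BE = 119/5 ∩ 2·signedArea(CDB) = 51]
4. C_y = 7  [CG · BE = 119/5 ∩ 2·signedArea(CDB) = 51]
   → C = (-1, 7)
5. F_x = -13/3  [line -12/5·x + -14/5·y + -184/15 = 0 ∩ |FG|² = 1666/45]
6. F_y = -2/3  [line -12/5·x + -14/5·y + -184/15 = 0 ∩ |FG|² = 1666/45]
   → F = (-13/3, -2/3)

C = (-1, 7)
F = (-13/3, -2/3)
G = (-24/5, 27/5)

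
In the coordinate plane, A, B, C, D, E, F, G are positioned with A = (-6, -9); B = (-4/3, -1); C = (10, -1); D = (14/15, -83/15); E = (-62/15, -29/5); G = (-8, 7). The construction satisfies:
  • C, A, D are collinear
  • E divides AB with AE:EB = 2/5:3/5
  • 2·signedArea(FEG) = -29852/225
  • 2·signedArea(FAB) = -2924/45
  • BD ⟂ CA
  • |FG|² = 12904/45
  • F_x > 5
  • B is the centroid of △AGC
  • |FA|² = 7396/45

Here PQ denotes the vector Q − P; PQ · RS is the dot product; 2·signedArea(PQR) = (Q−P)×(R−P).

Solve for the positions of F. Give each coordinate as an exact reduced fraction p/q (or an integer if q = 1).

1. F_x = 82/15  [2·signedArea(FEG) = -29852/225 ∩ 2·signedArea(FAB) = -2924/45]
2. F_y = -49/15  [2·signedArea(FEG) = -29852/225 ∩ 2·signedArea(FAB) = -2924/45]
   → F = (82/15, -49/15)

F = (82/15, -49/15)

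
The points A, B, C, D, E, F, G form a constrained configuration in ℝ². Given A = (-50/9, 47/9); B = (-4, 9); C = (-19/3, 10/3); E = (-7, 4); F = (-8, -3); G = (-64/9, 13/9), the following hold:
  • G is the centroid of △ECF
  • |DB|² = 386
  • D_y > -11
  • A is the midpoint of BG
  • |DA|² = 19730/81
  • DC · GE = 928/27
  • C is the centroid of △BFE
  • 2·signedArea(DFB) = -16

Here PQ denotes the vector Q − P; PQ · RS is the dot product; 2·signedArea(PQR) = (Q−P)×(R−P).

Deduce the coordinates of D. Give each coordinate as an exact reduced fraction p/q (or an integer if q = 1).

D = (-9, -10)

1. D_x = -9  [DC · GE = 928/27 ∩ 2·signedArea(DFB) = -16]
2. D_y = -10  [DC · GE = 928/27 ∩ 2·signedArea(DFB) = -16]
   → D = (-9, -10)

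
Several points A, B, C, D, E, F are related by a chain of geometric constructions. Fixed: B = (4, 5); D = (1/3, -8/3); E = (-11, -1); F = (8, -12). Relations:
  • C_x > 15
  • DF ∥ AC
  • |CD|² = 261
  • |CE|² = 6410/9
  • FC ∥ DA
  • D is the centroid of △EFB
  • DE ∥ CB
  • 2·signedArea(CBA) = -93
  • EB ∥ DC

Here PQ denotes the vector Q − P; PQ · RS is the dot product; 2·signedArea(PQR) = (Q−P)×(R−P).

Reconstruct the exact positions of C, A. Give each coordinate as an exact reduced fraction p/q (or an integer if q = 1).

1. C_x = 46/3  [DE ∥ CB ∩ EB ∥ DC]
2. C_y = 10/3  [DE ∥ CB ∩ EB ∥ DC]
   → C = (46/3, 10/3)
3. A_x = 23/3  [DF ∥ AC ∩ FC ∥ DA]
4. A_y = 38/3  [DF ∥ AC ∩ FC ∥ DA]
   → A = (23/3, 38/3)

A = (23/3, 38/3)
C = (46/3, 10/3)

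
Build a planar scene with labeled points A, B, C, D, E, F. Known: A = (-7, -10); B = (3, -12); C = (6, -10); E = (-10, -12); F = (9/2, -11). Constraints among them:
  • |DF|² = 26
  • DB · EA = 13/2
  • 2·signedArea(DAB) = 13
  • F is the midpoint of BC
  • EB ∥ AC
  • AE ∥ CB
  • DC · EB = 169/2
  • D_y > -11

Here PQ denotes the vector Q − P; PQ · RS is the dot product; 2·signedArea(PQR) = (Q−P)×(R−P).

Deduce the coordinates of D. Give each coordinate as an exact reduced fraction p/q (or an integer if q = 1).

1. D_x = -1/2  [2·signedArea(DAB) = 13 ∩ DC · EB = 169/2]
2. D_y = -10  [2·signedArea(DAB) = 13 ∩ DC · EB = 169/2]
   → D = (-1/2, -10)

D = (-1/2, -10)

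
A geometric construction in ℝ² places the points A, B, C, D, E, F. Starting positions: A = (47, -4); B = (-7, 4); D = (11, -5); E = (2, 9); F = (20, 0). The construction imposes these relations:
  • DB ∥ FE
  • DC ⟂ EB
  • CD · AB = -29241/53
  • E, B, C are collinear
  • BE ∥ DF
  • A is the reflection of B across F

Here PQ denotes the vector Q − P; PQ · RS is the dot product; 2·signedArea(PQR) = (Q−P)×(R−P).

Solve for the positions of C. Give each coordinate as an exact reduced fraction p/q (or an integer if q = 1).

1. C_x = 311/106  [E, B, C are collinear ∩ DC ⟂ EB]
2. C_y = 1009/106  [E, B, C are collinear ∩ DC ⟂ EB]
   → C = (311/106, 1009/106)

C = (311/106, 1009/106)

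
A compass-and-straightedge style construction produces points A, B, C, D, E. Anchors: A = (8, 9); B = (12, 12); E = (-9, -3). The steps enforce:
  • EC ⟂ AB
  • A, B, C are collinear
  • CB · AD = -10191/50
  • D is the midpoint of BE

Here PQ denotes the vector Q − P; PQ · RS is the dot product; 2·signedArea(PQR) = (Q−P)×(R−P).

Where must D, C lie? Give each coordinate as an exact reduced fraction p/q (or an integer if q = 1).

1. D_x = 3/2  [D is the midpoint of BE]
2. D_y = 9/2  [D is the midpoint of BE]
   → D = (3/2, 9/2)
3. C_x = -216/25  [A, B, C are collinear ∩ EC ⟂ AB]
4. C_y = -87/25  [A, B, C are collinear ∩ EC ⟂ AB]
   → C = (-216/25, -87/25)

C = (-216/25, -87/25)
D = (3/2, 9/2)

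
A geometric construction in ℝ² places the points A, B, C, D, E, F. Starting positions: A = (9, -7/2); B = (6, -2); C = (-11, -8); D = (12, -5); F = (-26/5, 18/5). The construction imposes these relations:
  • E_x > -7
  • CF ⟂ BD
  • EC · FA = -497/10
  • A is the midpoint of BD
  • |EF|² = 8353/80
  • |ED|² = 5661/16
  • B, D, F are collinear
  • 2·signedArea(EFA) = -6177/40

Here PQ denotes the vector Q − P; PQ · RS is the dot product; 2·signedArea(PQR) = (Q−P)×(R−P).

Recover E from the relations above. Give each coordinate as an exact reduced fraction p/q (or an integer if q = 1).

E = (-27/4, -13/2)

1. E_x = -27/4  [EC · FA = -497/10 ∩ 2·signedArea(EFA) = -6177/40]
2. E_y = -13/2  [EC · FA = -497/10 ∩ 2·signedArea(EFA) = -6177/40]
   → E = (-27/4, -13/2)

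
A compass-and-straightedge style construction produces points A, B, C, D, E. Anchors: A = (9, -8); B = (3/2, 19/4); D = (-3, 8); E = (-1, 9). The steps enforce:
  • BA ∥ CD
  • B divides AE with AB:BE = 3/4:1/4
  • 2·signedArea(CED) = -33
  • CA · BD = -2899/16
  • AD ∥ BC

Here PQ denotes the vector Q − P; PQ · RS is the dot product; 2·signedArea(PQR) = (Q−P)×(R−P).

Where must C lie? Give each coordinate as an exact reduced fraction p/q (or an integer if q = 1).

1. C_x = -21/2  [BA ∥ CD ∩ AD ∥ BC]
2. C_y = 83/4  [BA ∥ CD ∩ AD ∥ BC]
   → C = (-21/2, 83/4)

C = (-21/2, 83/4)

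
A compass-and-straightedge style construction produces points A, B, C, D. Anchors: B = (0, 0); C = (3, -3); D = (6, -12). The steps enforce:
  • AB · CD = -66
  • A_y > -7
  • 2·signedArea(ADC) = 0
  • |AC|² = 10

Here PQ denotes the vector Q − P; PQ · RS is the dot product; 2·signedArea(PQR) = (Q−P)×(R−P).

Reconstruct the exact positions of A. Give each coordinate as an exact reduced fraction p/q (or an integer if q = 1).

A = (4, -6)

1. A_x = 4  [2·signedArea(ADC) = 0 ∩ AB · CD = -66]
2. A_y = -6  [2·signedArea(ADC) = 0 ∩ AB · CD = -66]
   → A = (4, -6)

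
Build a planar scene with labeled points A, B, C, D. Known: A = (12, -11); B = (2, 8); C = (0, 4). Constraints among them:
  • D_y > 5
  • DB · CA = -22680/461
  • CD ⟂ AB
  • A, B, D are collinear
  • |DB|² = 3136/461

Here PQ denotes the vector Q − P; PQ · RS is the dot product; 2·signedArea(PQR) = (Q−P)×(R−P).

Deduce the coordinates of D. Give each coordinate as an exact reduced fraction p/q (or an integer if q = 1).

D = (1482/461, 2624/461)

1. D_x = 1482/461  [A, B, D are collinear ∩ CD ⟂ AB]
2. D_y = 2624/461  [A, B, D are collinear ∩ CD ⟂ AB]
   → D = (1482/461, 2624/461)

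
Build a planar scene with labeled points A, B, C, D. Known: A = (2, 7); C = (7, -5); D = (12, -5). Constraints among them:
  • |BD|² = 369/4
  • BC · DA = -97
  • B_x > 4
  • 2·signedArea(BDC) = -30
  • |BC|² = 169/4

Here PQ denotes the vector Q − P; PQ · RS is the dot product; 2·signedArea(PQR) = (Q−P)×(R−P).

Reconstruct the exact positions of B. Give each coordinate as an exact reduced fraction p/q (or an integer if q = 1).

1. B_x = 9/2  [2·signedArea(BDC) = -30 ∩ BC · DA = -97]
2. B_y = 1  [2·signedArea(BDC) = -30 ∩ BC · DA = -97]
   → B = (9/2, 1)

B = (9/2, 1)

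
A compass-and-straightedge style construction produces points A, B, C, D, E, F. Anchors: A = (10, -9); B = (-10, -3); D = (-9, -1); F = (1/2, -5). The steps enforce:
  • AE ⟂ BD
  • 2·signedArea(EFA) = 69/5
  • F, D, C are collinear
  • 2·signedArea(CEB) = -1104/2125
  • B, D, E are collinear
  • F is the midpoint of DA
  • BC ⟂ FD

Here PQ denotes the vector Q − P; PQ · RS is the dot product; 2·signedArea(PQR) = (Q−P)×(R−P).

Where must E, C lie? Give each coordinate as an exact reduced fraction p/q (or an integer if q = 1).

1. E_x = -42/5  [B, D, E are collinear ∩ AE ⟂ BD]
2. E_y = 1/5  [B, D, E are collinear ∩ AE ⟂ BD]
   → E = (-42/5, 1/5)
3. C_x = -3882/425  [F, D, C are collinear ∩ BC ⟂ FD]
4. C_y = -401/425  [F, D, C are collinear ∩ BC ⟂ FD]
   → C = (-3882/425, -401/425)

C = (-3882/425, -401/425)
E = (-42/5, 1/5)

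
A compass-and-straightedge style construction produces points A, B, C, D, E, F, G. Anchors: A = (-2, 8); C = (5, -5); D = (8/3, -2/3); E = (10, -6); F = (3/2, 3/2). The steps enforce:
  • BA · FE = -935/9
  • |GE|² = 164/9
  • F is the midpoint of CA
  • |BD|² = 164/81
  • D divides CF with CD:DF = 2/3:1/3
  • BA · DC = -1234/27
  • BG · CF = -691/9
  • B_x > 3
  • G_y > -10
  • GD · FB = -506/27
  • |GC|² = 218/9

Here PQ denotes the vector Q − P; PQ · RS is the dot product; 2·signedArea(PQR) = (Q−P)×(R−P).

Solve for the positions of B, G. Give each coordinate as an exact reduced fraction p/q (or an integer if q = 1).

B = (32/9, 4/9)
G = (22/3, -28/3)

1. B_x = 32/9  [BA · DC = -1234/27 ∩ BA · FE = -935/9]
2. B_y = 4/9  [BA · DC = -1234/27 ∩ BA · FE = -935/9]
   → B = (32/9, 4/9)
3. G_x = 22/3  [BG · CF = -691/9 ∩ GD · FB = -506/27]
4. G_y = -28/3  [BG · CF = -691/9 ∩ GD · FB = -506/27]
   → G = (22/3, -28/3)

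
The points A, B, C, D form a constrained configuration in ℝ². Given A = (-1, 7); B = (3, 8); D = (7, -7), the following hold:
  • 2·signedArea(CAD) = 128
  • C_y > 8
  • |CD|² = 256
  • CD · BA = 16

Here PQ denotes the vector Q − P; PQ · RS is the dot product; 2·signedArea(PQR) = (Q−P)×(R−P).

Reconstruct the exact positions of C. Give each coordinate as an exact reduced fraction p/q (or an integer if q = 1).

1. C_x = 7  [CD · BA = 16 ∩ 2·signedArea(CAD) = 128]
2. C_y = 9  [CD · BA = 16 ∩ 2·signedArea(CAD) = 128]
   → C = (7, 9)

C = (7, 9)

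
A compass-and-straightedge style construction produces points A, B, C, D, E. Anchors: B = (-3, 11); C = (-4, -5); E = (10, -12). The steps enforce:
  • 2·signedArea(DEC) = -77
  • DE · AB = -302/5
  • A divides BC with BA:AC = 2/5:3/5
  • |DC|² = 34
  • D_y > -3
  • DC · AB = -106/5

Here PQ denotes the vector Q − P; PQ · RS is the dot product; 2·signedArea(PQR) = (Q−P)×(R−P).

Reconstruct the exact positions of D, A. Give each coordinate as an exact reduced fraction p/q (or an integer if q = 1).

1. A_x = -17/5  [A divides BC with BA:AC = 2/5:3/5]
2. A_y = 23/5  [A divides BC with BA:AC = 2/5:3/5]
   → A = (-17/5, 23/5)
3. D_x = 1  [2·signedArea(DEC) = -77 ∩ DC · AB = -106/5]
4. D_y = -2  [2·signedArea(DEC) = -77 ∩ DC · AB = -106/5]
   → D = (1, -2)

A = (-17/5, 23/5)
D = (1, -2)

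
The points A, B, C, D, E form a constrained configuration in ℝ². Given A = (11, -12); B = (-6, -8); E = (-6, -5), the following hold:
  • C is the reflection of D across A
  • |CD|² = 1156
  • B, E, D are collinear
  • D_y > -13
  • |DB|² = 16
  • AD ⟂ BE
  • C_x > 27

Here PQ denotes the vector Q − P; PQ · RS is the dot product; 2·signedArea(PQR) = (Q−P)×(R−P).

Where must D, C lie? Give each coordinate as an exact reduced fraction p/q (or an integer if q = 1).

1. D_x = -6  [B, E, D are collinear ∩ AD ⟂ BE]
2. D_y = -12  [B, E, D are collinear ∩ AD ⟂ BE]
   → D = (-6, -12)
3. C_x = 28  [C is the reflection of D across A]
4. C_y = -12  [C is the reflection of D across A]
   → C = (28, -12)

C = (28, -12)
D = (-6, -12)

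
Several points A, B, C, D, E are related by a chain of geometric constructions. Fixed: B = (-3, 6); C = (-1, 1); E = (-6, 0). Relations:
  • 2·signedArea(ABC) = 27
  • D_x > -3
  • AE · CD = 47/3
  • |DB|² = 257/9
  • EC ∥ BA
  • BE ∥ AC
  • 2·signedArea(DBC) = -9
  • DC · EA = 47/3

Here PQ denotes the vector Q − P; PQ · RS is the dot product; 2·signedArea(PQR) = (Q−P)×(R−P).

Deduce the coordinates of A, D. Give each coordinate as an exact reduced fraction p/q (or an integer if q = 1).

A = (2, 7)
D = (-8/3, 2/3)

1. A_x = 2  [BE ∥ AC ∩ EC ∥ BA]
2. A_y = 7  [BE ∥ AC ∩ EC ∥ BA]
   → A = (2, 7)
3. D_x = -8/3  [2·signedArea(DBC) = -9 ∩ DC · EA = 47/3]
4. D_y = 2/3  [2·signedArea(DBC) = -9 ∩ DC · EA = 47/3]
   → D = (-8/3, 2/3)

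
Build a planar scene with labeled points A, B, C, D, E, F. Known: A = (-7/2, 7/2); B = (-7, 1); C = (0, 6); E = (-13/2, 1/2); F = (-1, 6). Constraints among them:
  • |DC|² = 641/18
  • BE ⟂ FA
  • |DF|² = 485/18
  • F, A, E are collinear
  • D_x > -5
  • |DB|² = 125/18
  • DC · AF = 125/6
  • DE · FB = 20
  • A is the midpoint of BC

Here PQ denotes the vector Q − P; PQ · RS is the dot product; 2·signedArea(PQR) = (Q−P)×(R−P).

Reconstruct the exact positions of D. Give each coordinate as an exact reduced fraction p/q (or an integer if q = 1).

D = (-29/6, 5/2)

1. D_x = -29/6  [DC · AF = 125/6 ∩ DE · FB = 20]
2. D_y = 5/2  [DC · AF = 125/6 ∩ DE · FB = 20]
   → D = (-29/6, 5/2)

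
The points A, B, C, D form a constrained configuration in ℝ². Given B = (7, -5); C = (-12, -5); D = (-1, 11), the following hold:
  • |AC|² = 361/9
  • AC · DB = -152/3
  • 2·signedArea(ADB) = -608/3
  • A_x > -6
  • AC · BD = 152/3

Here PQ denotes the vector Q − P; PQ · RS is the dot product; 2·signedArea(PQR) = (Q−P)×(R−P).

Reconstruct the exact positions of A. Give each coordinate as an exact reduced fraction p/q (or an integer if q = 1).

1. A_x = -17/3  [AC · BD = 152/3 ∩ 2·signedArea(ADB) = -608/3]
2. A_y = -5  [AC · BD = 152/3 ∩ 2·signedArea(ADB) = -608/3]
   → A = (-17/3, -5)

A = (-17/3, -5)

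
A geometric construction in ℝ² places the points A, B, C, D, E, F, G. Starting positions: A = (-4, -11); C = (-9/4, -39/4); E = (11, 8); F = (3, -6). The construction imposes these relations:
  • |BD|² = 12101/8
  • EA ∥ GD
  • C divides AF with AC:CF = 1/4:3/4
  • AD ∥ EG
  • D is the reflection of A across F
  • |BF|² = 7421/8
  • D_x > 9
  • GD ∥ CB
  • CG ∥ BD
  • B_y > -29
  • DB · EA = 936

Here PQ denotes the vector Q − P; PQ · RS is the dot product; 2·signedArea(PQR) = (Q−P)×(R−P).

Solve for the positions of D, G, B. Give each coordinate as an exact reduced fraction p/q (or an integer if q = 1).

1. D_x = 10  [D is the reflection of A across F]
2. D_y = -1  [D is the reflection of A across F]
   → D = (10, -1)
3. G_x = 25  [EA ∥ GD ∩ AD ∥ EG]
4. G_y = 18  [EA ∥ GD ∩ AD ∥ EG]
   → G = (25, 18)
5. B_x = -69/4  [CG ∥ BD ∩ GD ∥ CB]
6. B_y = -115/4  [CG ∥ BD ∩ GD ∥ CB]
   → B = (-69/4, -115/4)

B = (-69/4, -115/4)
D = (10, -1)
G = (25, 18)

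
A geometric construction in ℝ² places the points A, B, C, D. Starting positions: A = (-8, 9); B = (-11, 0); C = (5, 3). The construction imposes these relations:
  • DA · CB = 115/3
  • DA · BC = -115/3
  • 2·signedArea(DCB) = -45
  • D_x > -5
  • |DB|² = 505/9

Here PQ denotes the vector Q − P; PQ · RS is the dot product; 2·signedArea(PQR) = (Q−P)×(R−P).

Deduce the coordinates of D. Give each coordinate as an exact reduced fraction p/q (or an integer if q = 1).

D = (-14/3, 4)

1. D_x = -14/3  [DA · CB = 115/3 ∩ 2·signedArea(DCB) = -45]
2. D_y = 4  [DA · CB = 115/3 ∩ 2·signedArea(DCB) = -45]
   → D = (-14/3, 4)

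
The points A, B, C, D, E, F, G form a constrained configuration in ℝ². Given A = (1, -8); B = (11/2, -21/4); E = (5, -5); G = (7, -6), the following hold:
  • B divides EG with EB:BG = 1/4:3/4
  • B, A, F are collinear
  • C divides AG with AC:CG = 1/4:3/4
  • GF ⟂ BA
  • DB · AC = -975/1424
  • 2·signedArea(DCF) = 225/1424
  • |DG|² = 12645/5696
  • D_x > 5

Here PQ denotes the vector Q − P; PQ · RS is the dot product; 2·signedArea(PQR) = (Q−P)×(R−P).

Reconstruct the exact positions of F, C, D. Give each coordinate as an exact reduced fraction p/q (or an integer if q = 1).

C = (5/2, -15/2)
D = (2093/356, -3573/712)
F = (557/89, -426/89)

1. F_x = 557/89  [B, A, F are collinear ∩ GF ⟂ BA]
2. F_y = -426/89  [B, A, F are collinear ∩ GF ⟂ BA]
   → F = (557/89, -426/89)
3. C_x = 5/2  [C divides AG with AC:CG = 1/4:3/4]
4. C_y = -15/2  [C divides AG with AC:CG = 1/4:3/4]
   → C = (5/2, -15/2)
5. D_x = 2093/356  [2·signedArea(DCF) = 225/1424 ∩ DB · AC = -975/1424]
6. D_y = -3573/712  [2·signedArea(DCF) = 225/1424 ∩ DB · AC = -975/1424]
   → D = (2093/356, -3573/712)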